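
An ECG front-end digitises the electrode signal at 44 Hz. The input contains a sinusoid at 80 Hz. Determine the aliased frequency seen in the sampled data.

8 Hz

80 Hz mod fs = 36 Hz.
36 Hz > fs/2 = 22 Hz, folds to fs − 36 Hz = 8 Hz.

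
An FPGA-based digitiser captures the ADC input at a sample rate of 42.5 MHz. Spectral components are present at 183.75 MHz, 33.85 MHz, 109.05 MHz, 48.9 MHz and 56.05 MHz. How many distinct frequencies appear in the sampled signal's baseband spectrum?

5

fs/2 = 21.25 MHz.
183.75 MHz mod fs = 13.75 MHz.
13.75 MHz ≤ fs/2 = 21.25 MHz, appears at 13.75 MHz.
33.85 MHz > fs/2 = 21.25 MHz, folds to fs − 33.85 MHz = 8.65 MHz.
109.05 MHz mod fs = 24.05 MHz.
24.05 MHz > fs/2 = 21.25 MHz, folds to fs − 24.05 MHz = 18.45 MHz.
48.9 MHz mod fs = 6.4 MHz.
6.4 MHz ≤ fs/2 = 21.25 MHz, appears at 6.4 MHz.
56.05 MHz mod fs = 13.55 MHz.
13.55 MHz ≤ fs/2 = 21.25 MHz, appears at 13.55 MHz.
Distinct values: {6.4 MHz, 8.65 MHz, 13.55 MHz, 13.75 MHz, 18.45 MHz} → 5.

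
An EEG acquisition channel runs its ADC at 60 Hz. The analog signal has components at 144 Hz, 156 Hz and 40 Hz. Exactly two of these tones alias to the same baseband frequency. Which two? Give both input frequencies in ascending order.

144 Hz, 156 Hz

fs/2 = 30 Hz.
144 Hz mod fs = 24 Hz.
24 Hz ≤ fs/2 = 30 Hz, appears at 24 Hz.
156 Hz mod fs = 36 Hz.
36 Hz > fs/2 = 30 Hz, folds to fs − 36 Hz = 24 Hz.
40 Hz > fs/2 = 30 Hz, folds to fs − 40 Hz = 20 Hz.
144 Hz and 156 Hz both map to 24 Hz.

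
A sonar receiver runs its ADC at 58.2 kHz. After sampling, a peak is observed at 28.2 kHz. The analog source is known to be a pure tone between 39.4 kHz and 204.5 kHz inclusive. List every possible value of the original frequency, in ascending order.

Frequencies that alias to 28.2 kHz are k·fs ± 28.2 kHz for integer k ≥ 0.
k=0: 28.2 kHz.
k=1: 30 kHz, 86.4 kHz.
k=2: 88.2 kHz, 144.6 kHz.
k=3: 146.4 kHz, 202.8 kHz.
k=4: 204.6 kHz, 261 kHz.
Within [39.4 kHz, 204.5 kHz]: 86.4 kHz, 88.2 kHz, 144.6 kHz, 146.4 kHz, 202.8 kHz.

86.4 kHz, 88.2 kHz, 144.6 kHz, 146.4 kHz, 202.8 kHz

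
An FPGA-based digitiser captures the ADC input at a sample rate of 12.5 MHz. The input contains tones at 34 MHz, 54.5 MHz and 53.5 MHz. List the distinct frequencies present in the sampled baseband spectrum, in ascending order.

3.5 MHz, 4.5 MHz

fs/2 = 6.25 MHz.
34 MHz mod fs = 9 MHz.
9 MHz > fs/2 = 6.25 MHz, folds to fs − 9 MHz = 3.5 MHz.
54.5 MHz mod fs = 4.5 MHz.
4.5 MHz ≤ fs/2 = 6.25 MHz, appears at 4.5 MHz.
53.5 MHz mod fs = 3.5 MHz.
3.5 MHz ≤ fs/2 = 6.25 MHz, appears at 3.5 MHz.
Distinct values: {3.5 MHz, 4.5 MHz}.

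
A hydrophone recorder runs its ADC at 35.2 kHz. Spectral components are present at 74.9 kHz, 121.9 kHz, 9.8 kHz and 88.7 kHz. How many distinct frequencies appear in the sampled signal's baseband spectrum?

fs/2 = 17.6 kHz.
74.9 kHz mod fs = 4.5 kHz.
4.5 kHz ≤ fs/2 = 17.6 kHz, appears at 4.5 kHz.
121.9 kHz mod fs = 16.3 kHz.
16.3 kHz ≤ fs/2 = 17.6 kHz, appears at 16.3 kHz.
9.8 kHz ≤ fs/2 = 17.6 kHz, passes unchanged.
88.7 kHz mod fs = 18.3 kHz.
18.3 kHz > fs/2 = 17.6 kHz, folds to fs − 18.3 kHz = 16.9 kHz.
Distinct values: {4.5 kHz, 9.8 kHz, 16.3 kHz, 16.9 kHz} → 4.

4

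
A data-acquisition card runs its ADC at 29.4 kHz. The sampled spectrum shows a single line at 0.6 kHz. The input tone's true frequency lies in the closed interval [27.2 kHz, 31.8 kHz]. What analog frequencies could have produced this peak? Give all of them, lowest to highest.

28.8 kHz, 30 kHz

Frequencies that alias to 0.6 kHz are k·fs ± 0.6 kHz for integer k ≥ 0.
k=0: 0.6 kHz.
k=1: 28.8 kHz, 30 kHz.
k=2: 58.2 kHz, 59.4 kHz.
Within [27.2 kHz, 31.8 kHz]: 28.8 kHz, 30 kHz.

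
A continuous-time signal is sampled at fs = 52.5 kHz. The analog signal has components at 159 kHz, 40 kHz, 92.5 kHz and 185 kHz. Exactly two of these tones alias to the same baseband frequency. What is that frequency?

fs/2 = 26.25 kHz.
159 kHz mod fs = 1.5 kHz.
1.5 kHz ≤ fs/2 = 26.25 kHz, appears at 1.5 kHz.
40 kHz > fs/2 = 26.25 kHz, folds to fs − 40 kHz = 12.5 kHz.
92.5 kHz mod fs = 40 kHz.
40 kHz > fs/2 = 26.25 kHz, folds to fs − 40 kHz = 12.5 kHz.
185 kHz mod fs = 27.5 kHz.
27.5 kHz > fs/2 = 26.25 kHz, folds to fs − 27.5 kHz = 25 kHz.
40 kHz and 92.5 kHz both map to 12.5 kHz.

12.5 kHz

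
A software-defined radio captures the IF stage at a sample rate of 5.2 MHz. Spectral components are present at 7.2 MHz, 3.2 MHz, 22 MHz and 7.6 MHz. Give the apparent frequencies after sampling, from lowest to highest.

1.2 MHz, 2 MHz, 2.4 MHz

fs/2 = 2.6 MHz.
7.2 MHz mod fs = 2 MHz.
2 MHz ≤ fs/2 = 2.6 MHz, appears at 2 MHz.
3.2 MHz > fs/2 = 2.6 MHz, folds to fs − 3.2 MHz = 2 MHz.
22 MHz mod fs = 1.2 MHz.
1.2 MHz ≤ fs/2 = 2.6 MHz, appears at 1.2 MHz.
7.6 MHz mod fs = 2.4 MHz.
2.4 MHz ≤ fs/2 = 2.6 MHz, appears at 2.4 MHz.
Distinct values: {1.2 MHz, 2 MHz, 2.4 MHz}.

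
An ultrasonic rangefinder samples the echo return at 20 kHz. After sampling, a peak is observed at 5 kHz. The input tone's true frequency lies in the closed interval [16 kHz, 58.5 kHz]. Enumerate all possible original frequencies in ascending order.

25 kHz, 35 kHz, 45 kHz, 55 kHz

Frequencies that alias to 5 kHz are k·fs ± 5 kHz for integer k ≥ 0.
k=0: 5 kHz.
k=1: 15 kHz, 25 kHz.
k=2: 35 kHz, 45 kHz.
k=3: 55 kHz, 65 kHz.
k=4: 75 kHz, 85 kHz.
Within [16 kHz, 58.5 kHz]: 25 kHz, 35 kHz, 45 kHz, 55 kHz.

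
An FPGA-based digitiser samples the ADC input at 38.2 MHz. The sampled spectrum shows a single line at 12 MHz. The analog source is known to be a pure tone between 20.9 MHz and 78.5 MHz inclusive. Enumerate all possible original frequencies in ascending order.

Frequencies that alias to 12 MHz are k·fs ± 12 MHz for integer k ≥ 0.
k=0: 12 MHz.
k=1: 26.2 MHz, 50.2 MHz.
k=2: 64.4 MHz, 88.4 MHz.
k=3: 102.6 MHz, 126.6 MHz.
Within [20.9 MHz, 78.5 MHz]: 26.2 MHz, 50.2 MHz, 64.4 MHz.

26.2 MHz, 50.2 MHz, 64.4 MHz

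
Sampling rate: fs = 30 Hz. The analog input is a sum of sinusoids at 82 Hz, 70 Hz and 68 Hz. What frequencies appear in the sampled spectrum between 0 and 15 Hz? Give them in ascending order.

fs/2 = 15 Hz.
82 Hz mod fs = 22 Hz.
22 Hz > fs/2 = 15 Hz, folds to fs − 22 Hz = 8 Hz.
70 Hz mod fs = 10 Hz.
10 Hz ≤ fs/2 = 15 Hz, appears at 10 Hz.
68 Hz mod fs = 8 Hz.
8 Hz ≤ fs/2 = 15 Hz, appears at 8 Hz.
Distinct values: {8 Hz, 10 Hz}.

8 Hz, 10 Hz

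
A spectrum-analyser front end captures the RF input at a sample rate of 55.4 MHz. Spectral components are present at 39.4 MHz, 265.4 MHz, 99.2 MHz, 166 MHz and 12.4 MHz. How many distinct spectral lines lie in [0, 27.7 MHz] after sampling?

4

fs/2 = 27.7 MHz.
39.4 MHz > fs/2 = 27.7 MHz, folds to fs − 39.4 MHz = 16 MHz.
265.4 MHz mod fs = 43.8 MHz.
43.8 MHz > fs/2 = 27.7 MHz, folds to fs − 43.8 MHz = 11.6 MHz.
99.2 MHz mod fs = 43.8 MHz.
43.8 MHz > fs/2 = 27.7 MHz, folds to fs − 43.8 MHz = 11.6 MHz.
166 MHz mod fs = 55.2 MHz.
55.2 MHz > fs/2 = 27.7 MHz, folds to fs − 55.2 MHz = 0.2 MHz.
12.4 MHz ≤ fs/2 = 27.7 MHz, passes unchanged.
Distinct values: {0.2 MHz, 11.6 MHz, 12.4 MHz, 16 MHz} → 4.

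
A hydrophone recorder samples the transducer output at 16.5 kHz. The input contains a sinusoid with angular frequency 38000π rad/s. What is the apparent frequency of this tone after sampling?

2.5 kHz

ω = 38000π rad/s → f = ω/(2π) = 19000 Hz = 19 kHz.
19 kHz mod fs = 2.5 kHz.
2.5 kHz ≤ fs/2 = 8.25 kHz, appears at 2.5 kHz.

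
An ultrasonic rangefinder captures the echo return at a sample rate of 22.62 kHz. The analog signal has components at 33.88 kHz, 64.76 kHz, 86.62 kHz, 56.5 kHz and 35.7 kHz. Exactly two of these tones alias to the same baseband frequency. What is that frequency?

11.26 kHz

fs/2 = 11.31 kHz.
33.88 kHz mod fs = 11.26 kHz.
11.26 kHz ≤ fs/2 = 11.31 kHz, appears at 11.26 kHz.
64.76 kHz mod fs = 19.52 kHz.
19.52 kHz > fs/2 = 11.31 kHz, folds to fs − 19.52 kHz = 3.1 kHz.
86.62 kHz mod fs = 18.76 kHz.
18.76 kHz > fs/2 = 11.31 kHz, folds to fs − 18.76 kHz = 3.86 kHz.
56.5 kHz mod fs = 11.26 kHz.
11.26 kHz ≤ fs/2 = 11.31 kHz, appears at 11.26 kHz.
35.7 kHz mod fs = 13.08 kHz.
13.08 kHz > fs/2 = 11.31 kHz, folds to fs − 13.08 kHz = 9.54 kHz.
33.88 kHz and 56.5 kHz both map to 11.26 kHz.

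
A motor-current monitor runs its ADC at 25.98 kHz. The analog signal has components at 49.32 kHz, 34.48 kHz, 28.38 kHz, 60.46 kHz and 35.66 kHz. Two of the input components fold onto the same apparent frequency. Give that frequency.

fs/2 = 12.99 kHz.
49.32 kHz mod fs = 23.34 kHz.
23.34 kHz > fs/2 = 12.99 kHz, folds to fs − 23.34 kHz = 2.64 kHz.
34.48 kHz mod fs = 8.5 kHz.
8.5 kHz ≤ fs/2 = 12.99 kHz, appears at 8.5 kHz.
28.38 kHz mod fs = 2.4 kHz.
2.4 kHz ≤ fs/2 = 12.99 kHz, appears at 2.4 kHz.
60.46 kHz mod fs = 8.5 kHz.
8.5 kHz ≤ fs/2 = 12.99 kHz, appears at 8.5 kHz.
35.66 kHz mod fs = 9.68 kHz.
9.68 kHz ≤ fs/2 = 12.99 kHz, appears at 9.68 kHz.
34.48 kHz and 60.46 kHz both map to 8.5 kHz.

8.5 kHz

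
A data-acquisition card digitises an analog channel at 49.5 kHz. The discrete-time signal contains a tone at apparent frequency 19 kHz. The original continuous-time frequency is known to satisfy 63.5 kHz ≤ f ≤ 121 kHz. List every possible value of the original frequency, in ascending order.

Frequencies that alias to 19 kHz are k·fs ± 19 kHz for integer k ≥ 0.
k=0: 19 kHz.
k=1: 30.5 kHz, 68.5 kHz.
k=2: 80 kHz, 118 kHz.
k=3: 129.5 kHz, 167.5 kHz.
Within [63.5 kHz, 121 kHz]: 68.5 kHz, 80 kHz, 118 kHz.

68.5 kHz, 80 kHz, 118 kHz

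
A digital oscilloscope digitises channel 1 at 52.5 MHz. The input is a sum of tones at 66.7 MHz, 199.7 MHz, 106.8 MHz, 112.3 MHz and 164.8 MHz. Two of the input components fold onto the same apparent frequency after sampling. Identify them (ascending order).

fs/2 = 26.25 MHz.
66.7 MHz mod fs = 14.2 MHz.
14.2 MHz ≤ fs/2 = 26.25 MHz, appears at 14.2 MHz.
199.7 MHz mod fs = 42.2 MHz.
42.2 MHz > fs/2 = 26.25 MHz, folds to fs − 42.2 MHz = 10.3 MHz.
106.8 MHz mod fs = 1.8 MHz.
1.8 MHz ≤ fs/2 = 26.25 MHz, appears at 1.8 MHz.
112.3 MHz mod fs = 7.3 MHz.
7.3 MHz ≤ fs/2 = 26.25 MHz, appears at 7.3 MHz.
164.8 MHz mod fs = 7.3 MHz.
7.3 MHz ≤ fs/2 = 26.25 MHz, appears at 7.3 MHz.
112.3 MHz and 164.8 MHz both map to 7.3 MHz.

112.3 MHz, 164.8 MHz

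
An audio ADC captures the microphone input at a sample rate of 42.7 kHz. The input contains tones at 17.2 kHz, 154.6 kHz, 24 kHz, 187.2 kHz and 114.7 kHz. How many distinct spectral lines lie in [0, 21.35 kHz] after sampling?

fs/2 = 21.35 kHz.
17.2 kHz ≤ fs/2 = 21.35 kHz, passes unchanged.
154.6 kHz mod fs = 26.5 kHz.
26.5 kHz > fs/2 = 21.35 kHz, folds to fs − 26.5 kHz = 16.2 kHz.
24 kHz > fs/2 = 21.35 kHz, folds to fs − 24 kHz = 18.7 kHz.
187.2 kHz mod fs = 16.4 kHz.
16.4 kHz ≤ fs/2 = 21.35 kHz, appears at 16.4 kHz.
114.7 kHz mod fs = 29.3 kHz.
29.3 kHz > fs/2 = 21.35 kHz, folds to fs − 29.3 kHz = 13.4 kHz.
Distinct values: {13.4 kHz, 16.2 kHz, 16.4 kHz, 17.2 kHz, 18.7 kHz} → 5.

5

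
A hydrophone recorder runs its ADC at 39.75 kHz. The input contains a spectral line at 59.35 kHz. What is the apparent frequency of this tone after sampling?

19.6 kHz

59.35 kHz mod fs = 19.6 kHz.
19.6 kHz ≤ fs/2 = 19.875 kHz, appears at 19.6 kHz.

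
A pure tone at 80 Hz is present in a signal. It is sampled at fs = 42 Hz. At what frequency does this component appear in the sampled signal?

4 Hz

80 Hz mod fs = 38 Hz.
38 Hz > fs/2 = 21 Hz, folds to fs − 38 Hz = 4 Hz.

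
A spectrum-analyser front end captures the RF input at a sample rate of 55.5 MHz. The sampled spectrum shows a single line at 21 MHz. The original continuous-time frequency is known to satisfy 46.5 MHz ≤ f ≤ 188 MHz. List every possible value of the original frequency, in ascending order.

Frequencies that alias to 21 MHz are k·fs ± 21 MHz for integer k ≥ 0.
k=0: 21 MHz.
k=1: 34.5 MHz, 76.5 MHz.
k=2: 90 MHz, 132 MHz.
k=3: 145.5 MHz, 187.5 MHz.
k=4: 201 MHz, 243 MHz.
Within [46.5 MHz, 188 MHz]: 76.5 MHz, 90 MHz, 132 MHz, 145.5 MHz, 187.5 MHz.

76.5 MHz, 90 MHz, 132 MHz, 145.5 MHz, 187.5 MHz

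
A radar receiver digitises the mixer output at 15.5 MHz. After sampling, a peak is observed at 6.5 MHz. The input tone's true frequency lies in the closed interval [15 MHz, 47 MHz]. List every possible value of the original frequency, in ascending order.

22 MHz, 24.5 MHz, 37.5 MHz, 40 MHz

Frequencies that alias to 6.5 MHz are k·fs ± 6.5 MHz for integer k ≥ 0.
k=0: 6.5 MHz.
k=1: 9 MHz, 22 MHz.
k=2: 24.5 MHz, 37.5 MHz.
k=3: 40 MHz, 53 MHz.
k=4: 55.5 MHz, 68.5 MHz.
Within [15 MHz, 47 MHz]: 22 MHz, 24.5 MHz, 37.5 MHz, 40 MHz.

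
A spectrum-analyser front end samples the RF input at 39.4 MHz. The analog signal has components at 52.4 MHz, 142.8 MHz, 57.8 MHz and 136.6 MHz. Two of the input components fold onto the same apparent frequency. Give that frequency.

fs/2 = 19.7 MHz.
52.4 MHz mod fs = 13 MHz.
13 MHz ≤ fs/2 = 19.7 MHz, appears at 13 MHz.
142.8 MHz mod fs = 24.6 MHz.
24.6 MHz > fs/2 = 19.7 MHz, folds to fs − 24.6 MHz = 14.8 MHz.
57.8 MHz mod fs = 18.4 MHz.
18.4 MHz ≤ fs/2 = 19.7 MHz, appears at 18.4 MHz.
136.6 MHz mod fs = 18.4 MHz.
18.4 MHz ≤ fs/2 = 19.7 MHz, appears at 18.4 MHz.
57.8 MHz and 136.6 MHz both map to 18.4 MHz.

18.4 MHz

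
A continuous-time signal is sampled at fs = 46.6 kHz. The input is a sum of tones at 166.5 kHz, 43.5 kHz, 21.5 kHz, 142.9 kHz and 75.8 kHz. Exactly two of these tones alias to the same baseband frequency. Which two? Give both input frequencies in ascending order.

fs/2 = 23.3 kHz.
166.5 kHz mod fs = 26.7 kHz.
26.7 kHz > fs/2 = 23.3 kHz, folds to fs − 26.7 kHz = 19.9 kHz.
43.5 kHz > fs/2 = 23.3 kHz, folds to fs − 43.5 kHz = 3.1 kHz.
21.5 kHz ≤ fs/2 = 23.3 kHz, passes unchanged.
142.9 kHz mod fs = 3.1 kHz.
3.1 kHz ≤ fs/2 = 23.3 kHz, appears at 3.1 kHz.
75.8 kHz mod fs = 29.2 kHz.
29.2 kHz > fs/2 = 23.3 kHz, folds to fs − 29.2 kHz = 17.4 kHz.
43.5 kHz and 142.9 kHz both map to 3.1 kHz.

43.5 kHz, 142.9 kHz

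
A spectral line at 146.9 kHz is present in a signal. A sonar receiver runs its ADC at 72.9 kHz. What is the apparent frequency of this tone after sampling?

146.9 kHz mod fs = 1.1 kHz.
1.1 kHz ≤ fs/2 = 36.45 kHz, appears at 1.1 kHz.

1.1 kHz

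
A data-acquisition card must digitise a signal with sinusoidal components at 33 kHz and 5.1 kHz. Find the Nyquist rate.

Highest-frequency component: 33 kHz.
Nyquist rate = 2 × 33 kHz = 66 kHz.

66 kHz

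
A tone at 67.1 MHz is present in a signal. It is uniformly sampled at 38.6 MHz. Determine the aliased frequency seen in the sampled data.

67.1 MHz mod fs = 28.5 MHz.
28.5 MHz > fs/2 = 19.3 MHz, folds to fs − 28.5 MHz = 10.1 MHz.

10.1 MHz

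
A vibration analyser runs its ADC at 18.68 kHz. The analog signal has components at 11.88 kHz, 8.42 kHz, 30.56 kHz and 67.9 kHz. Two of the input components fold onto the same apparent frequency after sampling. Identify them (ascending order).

fs/2 = 9.34 kHz.
11.88 kHz > fs/2 = 9.34 kHz, folds to fs − 11.88 kHz = 6.8 kHz.
8.42 kHz ≤ fs/2 = 9.34 kHz, passes unchanged.
30.56 kHz mod fs = 11.88 kHz.
11.88 kHz > fs/2 = 9.34 kHz, folds to fs − 11.88 kHz = 6.8 kHz.
67.9 kHz mod fs = 11.86 kHz.
11.86 kHz > fs/2 = 9.34 kHz, folds to fs − 11.86 kHz = 6.82 kHz.
11.88 kHz and 30.56 kHz both map to 6.8 kHz.

11.88 kHz, 30.56 kHz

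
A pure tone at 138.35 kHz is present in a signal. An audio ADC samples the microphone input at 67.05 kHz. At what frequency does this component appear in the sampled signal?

4.25 kHz

138.35 kHz mod fs = 4.25 kHz.
4.25 kHz ≤ fs/2 = 33.525 kHz, appears at 4.25 kHz.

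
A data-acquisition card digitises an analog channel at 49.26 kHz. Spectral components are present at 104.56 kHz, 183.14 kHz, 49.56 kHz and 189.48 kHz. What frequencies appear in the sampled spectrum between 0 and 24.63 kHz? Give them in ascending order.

0.3 kHz, 6.04 kHz, 7.56 kHz, 13.9 kHz

fs/2 = 24.63 kHz.
104.56 kHz mod fs = 6.04 kHz.
6.04 kHz ≤ fs/2 = 24.63 kHz, appears at 6.04 kHz.
183.14 kHz mod fs = 35.36 kHz.
35.36 kHz > fs/2 = 24.63 kHz, folds to fs − 35.36 kHz = 13.9 kHz.
49.56 kHz mod fs = 0.3 kHz.
0.3 kHz ≤ fs/2 = 24.63 kHz, appears at 0.3 kHz.
189.48 kHz mod fs = 41.7 kHz.
41.7 kHz > fs/2 = 24.63 kHz, folds to fs − 41.7 kHz = 7.56 kHz.
Distinct values: {0.3 kHz, 6.04 kHz, 7.56 kHz, 13.9 kHz}.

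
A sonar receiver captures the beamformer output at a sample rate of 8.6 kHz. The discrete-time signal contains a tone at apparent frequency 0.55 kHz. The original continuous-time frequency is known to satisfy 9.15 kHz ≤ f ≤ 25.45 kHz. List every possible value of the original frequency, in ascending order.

Frequencies that alias to 0.55 kHz are k·fs ± 0.55 kHz for integer k ≥ 0.
k=0: 0.55 kHz.
k=1: 8.05 kHz, 9.15 kHz.
k=2: 16.65 kHz, 17.75 kHz.
k=3: 25.25 kHz, 26.35 kHz.
k=4: 33.85 kHz, 34.95 kHz.
Within [9.15 kHz, 25.45 kHz]: 9.15 kHz, 16.65 kHz, 17.75 kHz, 25.25 kHz.

9.15 kHz, 16.65 kHz, 17.75 kHz, 25.25 kHz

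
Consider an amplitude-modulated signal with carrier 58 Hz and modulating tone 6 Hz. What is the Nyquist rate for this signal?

128 Hz

AM sidebands sit at fc ± fm = 52 Hz and 64 Hz.
Highest-frequency component: 64 Hz.
Nyquist rate = 2 × 64 Hz = 128 Hz.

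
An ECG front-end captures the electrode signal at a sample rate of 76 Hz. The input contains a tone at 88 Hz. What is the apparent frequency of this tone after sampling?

12 Hz

88 Hz mod fs = 12 Hz.
12 Hz ≤ fs/2 = 38 Hz, appears at 12 Hz.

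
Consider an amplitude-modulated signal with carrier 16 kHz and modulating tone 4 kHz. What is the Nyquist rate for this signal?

AM sidebands sit at fc ± fm = 12 kHz and 20 kHz.
Highest-frequency component: 20 kHz.
Nyquist rate = 2 × 20 kHz = 40 kHz.

40 kHz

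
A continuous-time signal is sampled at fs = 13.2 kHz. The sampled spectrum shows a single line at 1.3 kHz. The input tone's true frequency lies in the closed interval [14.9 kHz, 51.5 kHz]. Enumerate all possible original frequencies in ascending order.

Frequencies that alias to 1.3 kHz are k·fs ± 1.3 kHz for integer k ≥ 0.
k=0: 1.3 kHz.
k=1: 11.9 kHz, 14.5 kHz.
k=2: 25.1 kHz, 27.7 kHz.
k=3: 38.3 kHz, 40.9 kHz.
k=4: 51.5 kHz, 54.1 kHz.
k=5: 64.7 kHz, 67.3 kHz.
Within [14.9 kHz, 51.5 kHz]: 25.1 kHz, 27.7 kHz, 38.3 kHz, 40.9 kHz, 51.5 kHz.

25.1 kHz, 27.7 kHz, 38.3 kHz, 40.9 kHz, 51.5 kHz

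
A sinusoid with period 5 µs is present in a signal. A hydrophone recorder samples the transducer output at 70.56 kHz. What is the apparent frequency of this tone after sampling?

T = 5 µs → f = 1/T = 200 kHz.
200 kHz mod fs = 58.88 kHz.
58.88 kHz > fs/2 = 35.28 kHz, folds to fs − 58.88 kHz = 11.68 kHz.

11.68 kHz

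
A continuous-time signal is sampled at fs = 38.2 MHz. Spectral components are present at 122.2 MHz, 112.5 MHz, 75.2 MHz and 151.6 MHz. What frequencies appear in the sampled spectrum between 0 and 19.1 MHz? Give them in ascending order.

fs/2 = 19.1 MHz.
122.2 MHz mod fs = 7.6 MHz.
7.6 MHz ≤ fs/2 = 19.1 MHz, appears at 7.6 MHz.
112.5 MHz mod fs = 36.1 MHz.
36.1 MHz > fs/2 = 19.1 MHz, folds to fs − 36.1 MHz = 2.1 MHz.
75.2 MHz mod fs = 37 MHz.
37 MHz > fs/2 = 19.1 MHz, folds to fs − 37 MHz = 1.2 MHz.
151.6 MHz mod fs = 37 MHz.
37 MHz > fs/2 = 19.1 MHz, folds to fs − 37 MHz = 1.2 MHz.
Distinct values: {1.2 MHz, 2.1 MHz, 7.6 MHz}.

1.2 MHz, 2.1 MHz, 7.6 MHz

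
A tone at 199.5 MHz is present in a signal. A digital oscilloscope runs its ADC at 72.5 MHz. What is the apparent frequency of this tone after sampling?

199.5 MHz mod fs = 54.5 MHz.
54.5 MHz > fs/2 = 36.25 MHz, folds to fs − 54.5 MHz = 18 MHz.

18 MHz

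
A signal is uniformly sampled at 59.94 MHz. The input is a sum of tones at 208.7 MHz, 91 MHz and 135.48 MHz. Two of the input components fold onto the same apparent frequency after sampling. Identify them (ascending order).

91 MHz, 208.7 MHz

fs/2 = 29.97 MHz.
208.7 MHz mod fs = 28.88 MHz.
28.88 MHz ≤ fs/2 = 29.97 MHz, appears at 28.88 MHz.
91 MHz mod fs = 31.06 MHz.
31.06 MHz > fs/2 = 29.97 MHz, folds to fs − 31.06 MHz = 28.88 MHz.
135.48 MHz mod fs = 15.6 MHz.
15.6 MHz ≤ fs/2 = 29.97 MHz, appears at 15.6 MHz.
91 MHz and 208.7 MHz both map to 28.88 MHz.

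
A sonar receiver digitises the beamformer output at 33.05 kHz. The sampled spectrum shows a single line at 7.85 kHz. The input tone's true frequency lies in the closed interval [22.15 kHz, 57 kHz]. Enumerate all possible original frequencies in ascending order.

Frequencies that alias to 7.85 kHz are k·fs ± 7.85 kHz for integer k ≥ 0.
k=0: 7.85 kHz.
k=1: 25.2 kHz, 40.9 kHz.
k=2: 58.25 kHz, 73.95 kHz.
Within [22.15 kHz, 57 kHz]: 25.2 kHz, 40.9 kHz.

25.2 kHz, 40.9 kHz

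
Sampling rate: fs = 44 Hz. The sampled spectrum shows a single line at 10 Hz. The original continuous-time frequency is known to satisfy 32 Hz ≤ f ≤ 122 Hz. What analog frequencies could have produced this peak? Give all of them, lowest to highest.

34 Hz, 54 Hz, 78 Hz, 98 Hz, 122 Hz

Frequencies that alias to 10 Hz are k·fs ± 10 Hz for integer k ≥ 0.
k=0: 10 Hz.
k=1: 34 Hz, 54 Hz.
k=2: 78 Hz, 98 Hz.
k=3: 122 Hz, 142 Hz.
k=4: 166 Hz, 186 Hz.
Within [32 Hz, 122 Hz]: 34 Hz, 54 Hz, 78 Hz, 98 Hz, 122 Hz.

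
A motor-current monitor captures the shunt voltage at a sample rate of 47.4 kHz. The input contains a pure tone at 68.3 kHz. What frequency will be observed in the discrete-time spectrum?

68.3 kHz mod fs = 20.9 kHz.
20.9 kHz ≤ fs/2 = 23.7 kHz, appears at 20.9 kHz.

20.9 kHz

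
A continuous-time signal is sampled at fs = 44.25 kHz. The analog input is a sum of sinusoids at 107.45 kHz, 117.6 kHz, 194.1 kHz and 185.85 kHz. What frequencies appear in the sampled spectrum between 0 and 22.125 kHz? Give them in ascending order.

fs/2 = 22.125 kHz.
107.45 kHz mod fs = 18.95 kHz.
18.95 kHz ≤ fs/2 = 22.125 kHz, appears at 18.95 kHz.
117.6 kHz mod fs = 29.1 kHz.
29.1 kHz > fs/2 = 22.125 kHz, folds to fs − 29.1 kHz = 15.15 kHz.
194.1 kHz mod fs = 17.1 kHz.
17.1 kHz ≤ fs/2 = 22.125 kHz, appears at 17.1 kHz.
185.85 kHz mod fs = 8.85 kHz.
8.85 kHz ≤ fs/2 = 22.125 kHz, appears at 8.85 kHz.
Distinct values: {8.85 kHz, 15.15 kHz, 17.1 kHz, 18.95 kHz}.

8.85 kHz, 15.15 kHz, 17.1 kHz, 18.95 kHz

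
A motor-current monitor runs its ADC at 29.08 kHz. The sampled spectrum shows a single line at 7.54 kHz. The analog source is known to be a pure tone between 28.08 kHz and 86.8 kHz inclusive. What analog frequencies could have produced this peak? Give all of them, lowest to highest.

36.62 kHz, 50.62 kHz, 65.7 kHz, 79.7 kHz

Frequencies that alias to 7.54 kHz are k·fs ± 7.54 kHz for integer k ≥ 0.
k=0: 7.54 kHz.
k=1: 21.54 kHz, 36.62 kHz.
k=2: 50.62 kHz, 65.7 kHz.
k=3: 79.7 kHz, 94.78 kHz.
k=4: 108.78 kHz, 123.86 kHz.
Within [28.08 kHz, 86.8 kHz]: 36.62 kHz, 50.62 kHz, 65.7 kHz, 79.7 kHz.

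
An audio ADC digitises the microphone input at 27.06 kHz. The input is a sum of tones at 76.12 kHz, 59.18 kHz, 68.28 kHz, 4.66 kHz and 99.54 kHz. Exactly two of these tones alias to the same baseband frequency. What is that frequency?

5.06 kHz

fs/2 = 13.53 kHz.
76.12 kHz mod fs = 22 kHz.
22 kHz > fs/2 = 13.53 kHz, folds to fs − 22 kHz = 5.06 kHz.
59.18 kHz mod fs = 5.06 kHz.
5.06 kHz ≤ fs/2 = 13.53 kHz, appears at 5.06 kHz.
68.28 kHz mod fs = 14.16 kHz.
14.16 kHz > fs/2 = 13.53 kHz, folds to fs − 14.16 kHz = 12.9 kHz.
4.66 kHz ≤ fs/2 = 13.53 kHz, passes unchanged.
99.54 kHz mod fs = 18.36 kHz.
18.36 kHz > fs/2 = 13.53 kHz, folds to fs − 18.36 kHz = 8.7 kHz.
59.18 kHz and 76.12 kHz both map to 5.06 kHz.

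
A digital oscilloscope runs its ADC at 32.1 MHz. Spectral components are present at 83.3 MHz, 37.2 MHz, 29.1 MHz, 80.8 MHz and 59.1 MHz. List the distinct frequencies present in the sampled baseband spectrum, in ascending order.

fs/2 = 16.05 MHz.
83.3 MHz mod fs = 19.1 MHz.
19.1 MHz > fs/2 = 16.05 MHz, folds to fs − 19.1 MHz = 13 MHz.
37.2 MHz mod fs = 5.1 MHz.
5.1 MHz ≤ fs/2 = 16.05 MHz, appears at 5.1 MHz.
29.1 MHz > fs/2 = 16.05 MHz, folds to fs − 29.1 MHz = 3 MHz.
80.8 MHz mod fs = 16.6 MHz.
16.6 MHz > fs/2 = 16.05 MHz, folds to fs − 16.6 MHz = 15.5 MHz.
59.1 MHz mod fs = 27 MHz.
27 MHz > fs/2 = 16.05 MHz, folds to fs − 27 MHz = 5.1 MHz.
Distinct values: {3 MHz, 5.1 MHz, 13 MHz, 15.5 MHz}.

3 MHz, 5.1 MHz, 13 MHz, 15.5 MHz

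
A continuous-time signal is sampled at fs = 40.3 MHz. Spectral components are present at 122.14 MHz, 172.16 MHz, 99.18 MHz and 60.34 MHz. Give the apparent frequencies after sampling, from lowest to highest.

1.24 MHz, 10.96 MHz, 18.58 MHz, 20.04 MHz

fs/2 = 20.15 MHz.
122.14 MHz mod fs = 1.24 MHz.
1.24 MHz ≤ fs/2 = 20.15 MHz, appears at 1.24 MHz.
172.16 MHz mod fs = 10.96 MHz.
10.96 MHz ≤ fs/2 = 20.15 MHz, appears at 10.96 MHz.
99.18 MHz mod fs = 18.58 MHz.
18.58 MHz ≤ fs/2 = 20.15 MHz, appears at 18.58 MHz.
60.34 MHz mod fs = 20.04 MHz.
20.04 MHz ≤ fs/2 = 20.15 MHz, appears at 20.04 MHz.
Distinct values: {1.24 MHz, 10.96 MHz, 18.58 MHz, 20.04 MHz}.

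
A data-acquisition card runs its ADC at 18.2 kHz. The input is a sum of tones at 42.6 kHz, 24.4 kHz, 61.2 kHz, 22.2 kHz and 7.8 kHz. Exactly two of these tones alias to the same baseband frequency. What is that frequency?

fs/2 = 9.1 kHz.
42.6 kHz mod fs = 6.2 kHz.
6.2 kHz ≤ fs/2 = 9.1 kHz, appears at 6.2 kHz.
24.4 kHz mod fs = 6.2 kHz.
6.2 kHz ≤ fs/2 = 9.1 kHz, appears at 6.2 kHz.
61.2 kHz mod fs = 6.6 kHz.
6.6 kHz ≤ fs/2 = 9.1 kHz, appears at 6.6 kHz.
22.2 kHz mod fs = 4 kHz.
4 kHz ≤ fs/2 = 9.1 kHz, appears at 4 kHz.
7.8 kHz ≤ fs/2 = 9.1 kHz, passes unchanged.
24.4 kHz and 42.6 kHz both map to 6.2 kHz.

6.2 kHz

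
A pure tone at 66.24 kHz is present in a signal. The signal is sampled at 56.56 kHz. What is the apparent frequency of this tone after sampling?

66.24 kHz mod fs = 9.68 kHz.
9.68 kHz ≤ fs/2 = 28.28 kHz, appears at 9.68 kHz.

9.68 kHz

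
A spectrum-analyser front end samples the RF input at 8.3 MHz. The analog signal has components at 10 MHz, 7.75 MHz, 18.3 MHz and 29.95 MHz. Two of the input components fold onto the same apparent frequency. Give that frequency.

fs/2 = 4.15 MHz.
10 MHz mod fs = 1.7 MHz.
1.7 MHz ≤ fs/2 = 4.15 MHz, appears at 1.7 MHz.
7.75 MHz > fs/2 = 4.15 MHz, folds to fs − 7.75 MHz = 0.55 MHz.
18.3 MHz mod fs = 1.7 MHz.
1.7 MHz ≤ fs/2 = 4.15 MHz, appears at 1.7 MHz.
29.95 MHz mod fs = 5.05 MHz.
5.05 MHz > fs/2 = 4.15 MHz, folds to fs − 5.05 MHz = 3.25 MHz.
10 MHz and 18.3 MHz both map to 1.7 MHz.

1.7 MHz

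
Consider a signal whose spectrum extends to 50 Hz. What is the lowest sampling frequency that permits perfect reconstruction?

100 Hz

Nyquist rate = 2 × 50 Hz = 100 Hz.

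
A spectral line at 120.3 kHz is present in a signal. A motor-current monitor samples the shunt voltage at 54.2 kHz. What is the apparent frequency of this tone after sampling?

120.3 kHz mod fs = 11.9 kHz.
11.9 kHz ≤ fs/2 = 27.1 kHz, appears at 11.9 kHz.

11.9 kHz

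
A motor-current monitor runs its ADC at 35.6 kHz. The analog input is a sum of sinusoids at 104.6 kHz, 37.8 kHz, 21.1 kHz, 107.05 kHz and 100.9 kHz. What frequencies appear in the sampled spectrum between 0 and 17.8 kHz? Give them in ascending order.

fs/2 = 17.8 kHz.
104.6 kHz mod fs = 33.4 kHz.
33.4 kHz > fs/2 = 17.8 kHz, folds to fs − 33.4 kHz = 2.2 kHz.
37.8 kHz mod fs = 2.2 kHz.
2.2 kHz ≤ fs/2 = 17.8 kHz, appears at 2.2 kHz.
21.1 kHz > fs/2 = 17.8 kHz, folds to fs − 21.1 kHz = 14.5 kHz.
107.05 kHz mod fs = 0.25 kHz.
0.25 kHz ≤ fs/2 = 17.8 kHz, appears at 0.25 kHz.
100.9 kHz mod fs = 29.7 kHz.
29.7 kHz > fs/2 = 17.8 kHz, folds to fs − 29.7 kHz = 5.9 kHz.
Distinct values: {0.25 kHz, 2.2 kHz, 5.9 kHz, 14.5 kHz}.

0.25 kHz, 2.2 kHz, 5.9 kHz, 14.5 kHz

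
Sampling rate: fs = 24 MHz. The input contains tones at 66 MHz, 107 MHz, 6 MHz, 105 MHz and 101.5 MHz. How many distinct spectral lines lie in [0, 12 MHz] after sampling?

4

fs/2 = 12 MHz.
66 MHz mod fs = 18 MHz.
18 MHz > fs/2 = 12 MHz, folds to fs − 18 MHz = 6 MHz.
107 MHz mod fs = 11 MHz.
11 MHz ≤ fs/2 = 12 MHz, appears at 11 MHz.
6 MHz ≤ fs/2 = 12 MHz, passes unchanged.
105 MHz mod fs = 9 MHz.
9 MHz ≤ fs/2 = 12 MHz, appears at 9 MHz.
101.5 MHz mod fs = 5.5 MHz.
5.5 MHz ≤ fs/2 = 12 MHz, appears at 5.5 MHz.
Distinct values: {5.5 MHz, 6 MHz, 9 MHz, 11 MHz} → 4.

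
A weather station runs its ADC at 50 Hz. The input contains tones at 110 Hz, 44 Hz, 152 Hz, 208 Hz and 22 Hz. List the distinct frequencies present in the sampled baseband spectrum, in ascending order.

fs/2 = 25 Hz.
110 Hz mod fs = 10 Hz.
10 Hz ≤ fs/2 = 25 Hz, appears at 10 Hz.
44 Hz > fs/2 = 25 Hz, folds to fs − 44 Hz = 6 Hz.
152 Hz mod fs = 2 Hz.
2 Hz ≤ fs/2 = 25 Hz, appears at 2 Hz.
208 Hz mod fs = 8 Hz.
8 Hz ≤ fs/2 = 25 Hz, appears at 8 Hz.
22 Hz ≤ fs/2 = 25 Hz, passes unchanged.
Distinct values: {2 Hz, 6 Hz, 8 Hz, 10 Hz, 22 Hz}.

2 Hz, 6 Hz, 8 Hz, 10 Hz, 22 Hz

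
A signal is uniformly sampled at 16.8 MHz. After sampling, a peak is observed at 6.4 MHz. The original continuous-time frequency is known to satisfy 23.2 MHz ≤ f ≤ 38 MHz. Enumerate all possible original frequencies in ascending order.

Frequencies that alias to 6.4 MHz are k·fs ± 6.4 MHz for integer k ≥ 0.
k=0: 6.4 MHz.
k=1: 10.4 MHz, 23.2 MHz.
k=2: 27.2 MHz, 40 MHz.
k=3: 44 MHz, 56.8 MHz.
Within [23.2 MHz, 38 MHz]: 23.2 MHz, 27.2 MHz.

23.2 MHz, 27.2 MHz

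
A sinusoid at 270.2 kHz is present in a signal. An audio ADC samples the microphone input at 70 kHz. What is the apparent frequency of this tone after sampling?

9.8 kHz

270.2 kHz mod fs = 60.2 kHz.
60.2 kHz > fs/2 = 35 kHz, folds to fs − 60.2 kHz = 9.8 kHz.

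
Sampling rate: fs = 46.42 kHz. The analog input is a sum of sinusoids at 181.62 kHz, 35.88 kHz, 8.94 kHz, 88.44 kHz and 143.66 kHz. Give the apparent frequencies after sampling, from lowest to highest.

4.06 kHz, 4.4 kHz, 8.94 kHz, 10.54 kHz

fs/2 = 23.21 kHz.
181.62 kHz mod fs = 42.36 kHz.
42.36 kHz > fs/2 = 23.21 kHz, folds to fs − 42.36 kHz = 4.06 kHz.
35.88 kHz > fs/2 = 23.21 kHz, folds to fs − 35.88 kHz = 10.54 kHz.
8.94 kHz ≤ fs/2 = 23.21 kHz, passes unchanged.
88.44 kHz mod fs = 42.02 kHz.
42.02 kHz > fs/2 = 23.21 kHz, folds to fs − 42.02 kHz = 4.4 kHz.
143.66 kHz mod fs = 4.4 kHz.
4.4 kHz ≤ fs/2 = 23.21 kHz, appears at 4.4 kHz.
Distinct values: {4.06 kHz, 4.4 kHz, 8.94 kHz, 10.54 kHz}.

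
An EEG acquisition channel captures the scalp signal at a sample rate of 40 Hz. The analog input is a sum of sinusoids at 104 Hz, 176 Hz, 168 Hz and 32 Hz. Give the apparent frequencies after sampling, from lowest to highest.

fs/2 = 20 Hz.
104 Hz mod fs = 24 Hz.
24 Hz > fs/2 = 20 Hz, folds to fs − 24 Hz = 16 Hz.
176 Hz mod fs = 16 Hz.
16 Hz ≤ fs/2 = 20 Hz, appears at 16 Hz.
168 Hz mod fs = 8 Hz.
8 Hz ≤ fs/2 = 20 Hz, appears at 8 Hz.
32 Hz > fs/2 = 20 Hz, folds to fs − 32 Hz = 8 Hz.
Distinct values: {8 Hz, 16 Hz}.

8 Hz, 16 Hz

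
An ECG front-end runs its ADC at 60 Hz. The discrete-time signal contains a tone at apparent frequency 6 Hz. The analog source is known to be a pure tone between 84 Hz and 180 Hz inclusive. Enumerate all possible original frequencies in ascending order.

114 Hz, 126 Hz, 174 Hz

Frequencies that alias to 6 Hz are k·fs ± 6 Hz for integer k ≥ 0.
k=0: 6 Hz.
k=1: 54 Hz, 66 Hz.
k=2: 114 Hz, 126 Hz.
k=3: 174 Hz, 186 Hz.
k=4: 234 Hz, 246 Hz.
Within [84 Hz, 180 Hz]: 114 Hz, 126 Hz, 174 Hz.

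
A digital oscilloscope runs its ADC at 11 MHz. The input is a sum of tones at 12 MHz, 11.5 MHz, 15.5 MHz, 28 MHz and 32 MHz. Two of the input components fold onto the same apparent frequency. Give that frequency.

1 MHz

fs/2 = 5.5 MHz.
12 MHz mod fs = 1 MHz.
1 MHz ≤ fs/2 = 5.5 MHz, appears at 1 MHz.
11.5 MHz mod fs = 0.5 MHz.
0.5 MHz ≤ fs/2 = 5.5 MHz, appears at 0.5 MHz.
15.5 MHz mod fs = 4.5 MHz.
4.5 MHz ≤ fs/2 = 5.5 MHz, appears at 4.5 MHz.
28 MHz mod fs = 6 MHz.
6 MHz > fs/2 = 5.5 MHz, folds to fs − 6 MHz = 5 MHz.
32 MHz mod fs = 10 MHz.
10 MHz > fs/2 = 5.5 MHz, folds to fs − 10 MHz = 1 MHz.
12 MHz and 32 MHz both map to 1 MHz.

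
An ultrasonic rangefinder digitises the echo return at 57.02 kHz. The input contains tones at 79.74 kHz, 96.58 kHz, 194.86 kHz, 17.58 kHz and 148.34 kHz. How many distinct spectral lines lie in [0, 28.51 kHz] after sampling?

4

fs/2 = 28.51 kHz.
79.74 kHz mod fs = 22.72 kHz.
22.72 kHz ≤ fs/2 = 28.51 kHz, appears at 22.72 kHz.
96.58 kHz mod fs = 39.56 kHz.
39.56 kHz > fs/2 = 28.51 kHz, folds to fs − 39.56 kHz = 17.46 kHz.
194.86 kHz mod fs = 23.8 kHz.
23.8 kHz ≤ fs/2 = 28.51 kHz, appears at 23.8 kHz.
17.58 kHz ≤ fs/2 = 28.51 kHz, passes unchanged.
148.34 kHz mod fs = 34.3 kHz.
34.3 kHz > fs/2 = 28.51 kHz, folds to fs − 34.3 kHz = 22.72 kHz.
Distinct values: {17.46 kHz, 17.58 kHz, 22.72 kHz, 23.8 kHz} → 4.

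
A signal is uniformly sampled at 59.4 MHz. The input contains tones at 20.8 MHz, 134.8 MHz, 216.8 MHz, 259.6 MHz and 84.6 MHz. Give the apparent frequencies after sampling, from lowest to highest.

16 MHz, 20.8 MHz, 22 MHz, 25.2 MHz

fs/2 = 29.7 MHz.
20.8 MHz ≤ fs/2 = 29.7 MHz, passes unchanged.
134.8 MHz mod fs = 16 MHz.
16 MHz ≤ fs/2 = 29.7 MHz, appears at 16 MHz.
216.8 MHz mod fs = 38.6 MHz.
38.6 MHz > fs/2 = 29.7 MHz, folds to fs − 38.6 MHz = 20.8 MHz.
259.6 MHz mod fs = 22 MHz.
22 MHz ≤ fs/2 = 29.7 MHz, appears at 22 MHz.
84.6 MHz mod fs = 25.2 MHz.
25.2 MHz ≤ fs/2 = 29.7 MHz, appears at 25.2 MHz.
Distinct values: {16 MHz, 20.8 MHz, 22 MHz, 25.2 MHz}.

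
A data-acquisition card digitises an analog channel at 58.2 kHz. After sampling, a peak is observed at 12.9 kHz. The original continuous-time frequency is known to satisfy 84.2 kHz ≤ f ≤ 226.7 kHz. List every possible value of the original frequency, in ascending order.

103.5 kHz, 129.3 kHz, 161.7 kHz, 187.5 kHz, 219.9 kHz

Frequencies that alias to 12.9 kHz are k·fs ± 12.9 kHz for integer k ≥ 0.
k=0: 12.9 kHz.
k=1: 45.3 kHz, 71.1 kHz.
k=2: 103.5 kHz, 129.3 kHz.
k=3: 161.7 kHz, 187.5 kHz.
k=4: 219.9 kHz, 245.7 kHz.
k=5: 278.1 kHz, 303.9 kHz.
Within [84.2 kHz, 226.7 kHz]: 103.5 kHz, 129.3 kHz, 161.7 kHz, 187.5 kHz, 219.9 kHz.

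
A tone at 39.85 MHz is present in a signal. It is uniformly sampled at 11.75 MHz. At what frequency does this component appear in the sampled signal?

39.85 MHz mod fs = 4.6 MHz.
4.6 MHz ≤ fs/2 = 5.875 MHz, appears at 4.6 MHz.

4.6 MHz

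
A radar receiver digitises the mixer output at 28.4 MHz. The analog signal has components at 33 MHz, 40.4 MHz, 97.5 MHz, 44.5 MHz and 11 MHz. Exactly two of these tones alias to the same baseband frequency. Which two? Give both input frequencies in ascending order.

fs/2 = 14.2 MHz.
33 MHz mod fs = 4.6 MHz.
4.6 MHz ≤ fs/2 = 14.2 MHz, appears at 4.6 MHz.
40.4 MHz mod fs = 12 MHz.
12 MHz ≤ fs/2 = 14.2 MHz, appears at 12 MHz.
97.5 MHz mod fs = 12.3 MHz.
12.3 MHz ≤ fs/2 = 14.2 MHz, appears at 12.3 MHz.
44.5 MHz mod fs = 16.1 MHz.
16.1 MHz > fs/2 = 14.2 MHz, folds to fs − 16.1 MHz = 12.3 MHz.
11 MHz ≤ fs/2 = 14.2 MHz, passes unchanged.
44.5 MHz and 97.5 MHz both map to 12.3 MHz.

44.5 MHz, 97.5 MHz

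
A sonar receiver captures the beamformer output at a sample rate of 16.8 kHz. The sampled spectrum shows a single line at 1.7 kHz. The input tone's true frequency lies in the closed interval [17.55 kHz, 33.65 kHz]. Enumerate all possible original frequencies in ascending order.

18.5 kHz, 31.9 kHz

Frequencies that alias to 1.7 kHz are k·fs ± 1.7 kHz for integer k ≥ 0.
k=0: 1.7 kHz.
k=1: 15.1 kHz, 18.5 kHz.
k=2: 31.9 kHz, 35.3 kHz.
k=3: 48.7 kHz, 52.1 kHz.
Within [17.55 kHz, 33.65 kHz]: 18.5 kHz, 31.9 kHz.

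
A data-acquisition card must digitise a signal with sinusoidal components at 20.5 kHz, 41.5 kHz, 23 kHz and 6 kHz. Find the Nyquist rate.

Highest-frequency component: 41.5 kHz.
Nyquist rate = 2 × 41.5 kHz = 83 kHz.

83 kHz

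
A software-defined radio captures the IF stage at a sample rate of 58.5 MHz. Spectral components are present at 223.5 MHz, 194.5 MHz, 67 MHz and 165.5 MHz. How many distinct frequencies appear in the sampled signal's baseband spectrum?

fs/2 = 29.25 MHz.
223.5 MHz mod fs = 48 MHz.
48 MHz > fs/2 = 29.25 MHz, folds to fs − 48 MHz = 10.5 MHz.
194.5 MHz mod fs = 19 MHz.
19 MHz ≤ fs/2 = 29.25 MHz, appears at 19 MHz.
67 MHz mod fs = 8.5 MHz.
8.5 MHz ≤ fs/2 = 29.25 MHz, appears at 8.5 MHz.
165.5 MHz mod fs = 48.5 MHz.
48.5 MHz > fs/2 = 29.25 MHz, folds to fs − 48.5 MHz = 10 MHz.
Distinct values: {8.5 MHz, 10 MHz, 10.5 MHz, 19 MHz} → 4.

4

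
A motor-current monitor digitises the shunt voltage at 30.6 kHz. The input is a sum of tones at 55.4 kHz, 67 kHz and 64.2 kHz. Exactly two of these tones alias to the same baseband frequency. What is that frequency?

5.8 kHz

fs/2 = 15.3 kHz.
55.4 kHz mod fs = 24.8 kHz.
24.8 kHz > fs/2 = 15.3 kHz, folds to fs − 24.8 kHz = 5.8 kHz.
67 kHz mod fs = 5.8 kHz.
5.8 kHz ≤ fs/2 = 15.3 kHz, appears at 5.8 kHz.
64.2 kHz mod fs = 3 kHz.
3 kHz ≤ fs/2 = 15.3 kHz, appears at 3 kHz.
55.4 kHz and 67 kHz both map to 5.8 kHz.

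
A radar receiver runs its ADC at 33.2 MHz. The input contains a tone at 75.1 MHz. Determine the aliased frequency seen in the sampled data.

8.7 MHz

75.1 MHz mod fs = 8.7 MHz.
8.7 MHz ≤ fs/2 = 16.6 MHz, appears at 8.7 MHz.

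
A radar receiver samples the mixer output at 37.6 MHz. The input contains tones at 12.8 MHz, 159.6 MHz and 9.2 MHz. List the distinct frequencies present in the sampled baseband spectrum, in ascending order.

9.2 MHz, 12.8 MHz

fs/2 = 18.8 MHz.
12.8 MHz ≤ fs/2 = 18.8 MHz, passes unchanged.
159.6 MHz mod fs = 9.2 MHz.
9.2 MHz ≤ fs/2 = 18.8 MHz, appears at 9.2 MHz.
9.2 MHz ≤ fs/2 = 18.8 MHz, passes unchanged.
Distinct values: {9.2 MHz, 12.8 MHz}.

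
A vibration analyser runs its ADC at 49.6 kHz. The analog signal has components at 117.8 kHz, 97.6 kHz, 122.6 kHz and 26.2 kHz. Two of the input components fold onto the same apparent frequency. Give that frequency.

23.4 kHz

fs/2 = 24.8 kHz.
117.8 kHz mod fs = 18.6 kHz.
18.6 kHz ≤ fs/2 = 24.8 kHz, appears at 18.6 kHz.
97.6 kHz mod fs = 48 kHz.
48 kHz > fs/2 = 24.8 kHz, folds to fs − 48 kHz = 1.6 kHz.
122.6 kHz mod fs = 23.4 kHz.
23.4 kHz ≤ fs/2 = 24.8 kHz, appears at 23.4 kHz.
26.2 kHz > fs/2 = 24.8 kHz, folds to fs − 26.2 kHz = 23.4 kHz.
26.2 kHz and 122.6 kHz both map to 23.4 kHz.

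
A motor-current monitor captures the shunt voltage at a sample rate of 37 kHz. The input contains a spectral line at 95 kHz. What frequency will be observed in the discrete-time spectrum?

95 kHz mod fs = 21 kHz.
21 kHz > fs/2 = 18.5 kHz, folds to fs − 21 kHz = 16 kHz.

16 kHz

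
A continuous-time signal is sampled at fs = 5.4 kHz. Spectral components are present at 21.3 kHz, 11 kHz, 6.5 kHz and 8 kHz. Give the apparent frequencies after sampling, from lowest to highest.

fs/2 = 2.7 kHz.
21.3 kHz mod fs = 5.1 kHz.
5.1 kHz > fs/2 = 2.7 kHz, folds to fs − 5.1 kHz = 0.3 kHz.
11 kHz mod fs = 0.2 kHz.
0.2 kHz ≤ fs/2 = 2.7 kHz, appears at 0.2 kHz.
6.5 kHz mod fs = 1.1 kHz.
1.1 kHz ≤ fs/2 = 2.7 kHz, appears at 1.1 kHz.
8 kHz mod fs = 2.6 kHz.
2.6 kHz ≤ fs/2 = 2.7 kHz, appears at 2.6 kHz.
Distinct values: {0.2 kHz, 0.3 kHz, 1.1 kHz, 2.6 kHz}.

0.2 kHz, 0.3 kHz, 1.1 kHz, 2.6 kHz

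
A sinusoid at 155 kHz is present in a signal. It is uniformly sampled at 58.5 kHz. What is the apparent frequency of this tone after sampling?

20.5 kHz

155 kHz mod fs = 38 kHz.
38 kHz > fs/2 = 29.25 kHz, folds to fs − 38 kHz = 20.5 kHz.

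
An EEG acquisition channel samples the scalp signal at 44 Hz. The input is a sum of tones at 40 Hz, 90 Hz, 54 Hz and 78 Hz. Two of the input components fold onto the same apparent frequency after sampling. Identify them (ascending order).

54 Hz, 78 Hz

fs/2 = 22 Hz.
40 Hz > fs/2 = 22 Hz, folds to fs − 40 Hz = 4 Hz.
90 Hz mod fs = 2 Hz.
2 Hz ≤ fs/2 = 22 Hz, appears at 2 Hz.
54 Hz mod fs = 10 Hz.
10 Hz ≤ fs/2 = 22 Hz, appears at 10 Hz.
78 Hz mod fs = 34 Hz.
34 Hz > fs/2 = 22 Hz, folds to fs − 34 Hz = 10 Hz.
54 Hz and 78 Hz both map to 10 Hz.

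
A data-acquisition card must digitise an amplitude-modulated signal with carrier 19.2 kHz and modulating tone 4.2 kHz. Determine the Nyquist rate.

46.8 kHz

AM sidebands sit at fc ± fm = 15 kHz and 23.4 kHz.
Highest-frequency component: 23.4 kHz.
Nyquist rate = 2 × 23.4 kHz = 46.8 kHz.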